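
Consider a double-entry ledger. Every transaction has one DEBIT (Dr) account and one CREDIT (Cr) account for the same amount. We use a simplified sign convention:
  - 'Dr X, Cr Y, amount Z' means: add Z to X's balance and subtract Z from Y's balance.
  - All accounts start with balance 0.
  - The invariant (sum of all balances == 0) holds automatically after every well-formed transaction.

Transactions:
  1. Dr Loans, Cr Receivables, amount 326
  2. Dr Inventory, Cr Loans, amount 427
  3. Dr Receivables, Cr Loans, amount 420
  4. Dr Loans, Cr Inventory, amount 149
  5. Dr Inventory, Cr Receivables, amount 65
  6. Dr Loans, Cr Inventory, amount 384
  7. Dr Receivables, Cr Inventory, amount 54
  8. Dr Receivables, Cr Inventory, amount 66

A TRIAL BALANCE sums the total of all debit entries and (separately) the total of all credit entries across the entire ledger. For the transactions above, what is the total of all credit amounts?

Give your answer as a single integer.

Txn 1: credit+=326
Txn 2: credit+=427
Txn 3: credit+=420
Txn 4: credit+=149
Txn 5: credit+=65
Txn 6: credit+=384
Txn 7: credit+=54
Txn 8: credit+=66
Total credits = 1891

Answer: 1891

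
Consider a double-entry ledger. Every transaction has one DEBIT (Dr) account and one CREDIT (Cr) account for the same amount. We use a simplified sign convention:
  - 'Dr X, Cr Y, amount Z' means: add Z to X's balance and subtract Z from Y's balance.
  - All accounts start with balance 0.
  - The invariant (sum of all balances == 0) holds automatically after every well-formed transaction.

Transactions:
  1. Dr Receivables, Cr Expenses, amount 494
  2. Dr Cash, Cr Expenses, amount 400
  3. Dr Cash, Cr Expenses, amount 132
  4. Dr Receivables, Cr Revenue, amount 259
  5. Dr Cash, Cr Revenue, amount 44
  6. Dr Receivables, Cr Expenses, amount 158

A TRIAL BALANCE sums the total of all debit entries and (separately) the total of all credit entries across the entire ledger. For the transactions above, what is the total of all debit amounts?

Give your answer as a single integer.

Txn 1: debit+=494
Txn 2: debit+=400
Txn 3: debit+=132
Txn 4: debit+=259
Txn 5: debit+=44
Txn 6: debit+=158
Total debits = 1487

Answer: 1487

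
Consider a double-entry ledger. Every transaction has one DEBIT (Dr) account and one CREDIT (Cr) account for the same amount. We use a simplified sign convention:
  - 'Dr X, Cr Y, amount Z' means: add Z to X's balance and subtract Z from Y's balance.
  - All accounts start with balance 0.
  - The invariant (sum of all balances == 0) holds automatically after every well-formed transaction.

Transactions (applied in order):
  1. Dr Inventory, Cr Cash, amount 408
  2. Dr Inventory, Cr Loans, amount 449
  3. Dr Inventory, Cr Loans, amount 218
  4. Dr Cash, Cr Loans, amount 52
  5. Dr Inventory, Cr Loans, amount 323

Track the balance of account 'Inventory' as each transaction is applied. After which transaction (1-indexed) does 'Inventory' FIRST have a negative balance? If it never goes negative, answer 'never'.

Answer: never

Derivation:
After txn 1: Inventory=408
After txn 2: Inventory=857
After txn 3: Inventory=1075
After txn 4: Inventory=1075
After txn 5: Inventory=1398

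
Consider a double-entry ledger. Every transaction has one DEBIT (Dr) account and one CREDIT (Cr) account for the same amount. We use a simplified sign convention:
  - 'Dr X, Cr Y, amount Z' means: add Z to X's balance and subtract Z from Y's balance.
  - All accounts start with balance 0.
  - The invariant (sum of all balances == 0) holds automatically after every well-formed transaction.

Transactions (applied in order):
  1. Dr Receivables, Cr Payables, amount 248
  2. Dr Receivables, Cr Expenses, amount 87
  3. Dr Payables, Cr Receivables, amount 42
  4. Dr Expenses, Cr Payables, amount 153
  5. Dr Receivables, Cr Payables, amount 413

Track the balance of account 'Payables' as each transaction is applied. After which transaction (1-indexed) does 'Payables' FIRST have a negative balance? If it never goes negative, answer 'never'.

After txn 1: Payables=-248

Answer: 1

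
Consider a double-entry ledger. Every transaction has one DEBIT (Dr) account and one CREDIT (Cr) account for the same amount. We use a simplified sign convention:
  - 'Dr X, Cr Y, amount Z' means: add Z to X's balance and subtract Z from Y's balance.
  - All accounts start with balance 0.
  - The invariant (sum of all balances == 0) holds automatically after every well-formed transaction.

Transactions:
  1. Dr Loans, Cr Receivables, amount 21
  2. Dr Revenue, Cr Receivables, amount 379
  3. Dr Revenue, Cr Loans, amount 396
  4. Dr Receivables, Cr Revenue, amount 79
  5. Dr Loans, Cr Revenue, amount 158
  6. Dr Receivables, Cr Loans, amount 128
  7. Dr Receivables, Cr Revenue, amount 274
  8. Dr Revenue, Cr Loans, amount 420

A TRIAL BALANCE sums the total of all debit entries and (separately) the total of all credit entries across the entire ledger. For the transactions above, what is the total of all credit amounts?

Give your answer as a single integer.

Txn 1: credit+=21
Txn 2: credit+=379
Txn 3: credit+=396
Txn 4: credit+=79
Txn 5: credit+=158
Txn 6: credit+=128
Txn 7: credit+=274
Txn 8: credit+=420
Total credits = 1855

Answer: 1855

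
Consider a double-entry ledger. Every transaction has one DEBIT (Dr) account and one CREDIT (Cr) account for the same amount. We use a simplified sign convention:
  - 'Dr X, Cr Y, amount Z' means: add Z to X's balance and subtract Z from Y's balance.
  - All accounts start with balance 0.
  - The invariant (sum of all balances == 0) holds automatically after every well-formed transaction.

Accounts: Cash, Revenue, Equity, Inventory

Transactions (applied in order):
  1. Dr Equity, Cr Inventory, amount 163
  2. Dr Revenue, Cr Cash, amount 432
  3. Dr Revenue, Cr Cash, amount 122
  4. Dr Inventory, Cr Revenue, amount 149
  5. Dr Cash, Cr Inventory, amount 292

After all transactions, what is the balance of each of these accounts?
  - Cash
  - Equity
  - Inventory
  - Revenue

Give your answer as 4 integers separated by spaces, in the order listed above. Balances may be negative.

After txn 1 (Dr Equity, Cr Inventory, amount 163): Equity=163 Inventory=-163
After txn 2 (Dr Revenue, Cr Cash, amount 432): Cash=-432 Equity=163 Inventory=-163 Revenue=432
After txn 3 (Dr Revenue, Cr Cash, amount 122): Cash=-554 Equity=163 Inventory=-163 Revenue=554
After txn 4 (Dr Inventory, Cr Revenue, amount 149): Cash=-554 Equity=163 Inventory=-14 Revenue=405
After txn 5 (Dr Cash, Cr Inventory, amount 292): Cash=-262 Equity=163 Inventory=-306 Revenue=405

Answer: -262 163 -306 405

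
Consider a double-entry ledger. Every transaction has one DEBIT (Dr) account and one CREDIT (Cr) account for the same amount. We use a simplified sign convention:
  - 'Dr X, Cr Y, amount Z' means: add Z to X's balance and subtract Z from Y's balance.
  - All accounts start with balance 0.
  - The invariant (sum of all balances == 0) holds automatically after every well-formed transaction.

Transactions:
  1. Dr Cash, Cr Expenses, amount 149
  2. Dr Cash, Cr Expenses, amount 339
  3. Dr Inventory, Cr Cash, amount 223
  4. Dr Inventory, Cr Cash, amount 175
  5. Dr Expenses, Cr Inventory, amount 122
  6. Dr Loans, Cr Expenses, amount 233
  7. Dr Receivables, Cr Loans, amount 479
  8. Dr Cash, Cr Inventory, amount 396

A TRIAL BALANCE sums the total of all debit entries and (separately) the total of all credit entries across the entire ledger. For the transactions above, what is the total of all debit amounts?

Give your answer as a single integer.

Answer: 2116

Derivation:
Txn 1: debit+=149
Txn 2: debit+=339
Txn 3: debit+=223
Txn 4: debit+=175
Txn 5: debit+=122
Txn 6: debit+=233
Txn 7: debit+=479
Txn 8: debit+=396
Total debits = 2116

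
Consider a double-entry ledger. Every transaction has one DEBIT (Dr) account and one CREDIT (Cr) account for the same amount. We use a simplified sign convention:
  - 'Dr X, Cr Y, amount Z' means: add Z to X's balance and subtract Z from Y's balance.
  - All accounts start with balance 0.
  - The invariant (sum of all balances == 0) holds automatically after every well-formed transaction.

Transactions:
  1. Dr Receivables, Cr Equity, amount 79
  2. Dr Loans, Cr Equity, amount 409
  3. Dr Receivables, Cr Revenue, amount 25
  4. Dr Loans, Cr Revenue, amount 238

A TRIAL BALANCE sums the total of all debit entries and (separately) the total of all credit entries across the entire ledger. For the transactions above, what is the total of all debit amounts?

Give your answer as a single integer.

Txn 1: debit+=79
Txn 2: debit+=409
Txn 3: debit+=25
Txn 4: debit+=238
Total debits = 751

Answer: 751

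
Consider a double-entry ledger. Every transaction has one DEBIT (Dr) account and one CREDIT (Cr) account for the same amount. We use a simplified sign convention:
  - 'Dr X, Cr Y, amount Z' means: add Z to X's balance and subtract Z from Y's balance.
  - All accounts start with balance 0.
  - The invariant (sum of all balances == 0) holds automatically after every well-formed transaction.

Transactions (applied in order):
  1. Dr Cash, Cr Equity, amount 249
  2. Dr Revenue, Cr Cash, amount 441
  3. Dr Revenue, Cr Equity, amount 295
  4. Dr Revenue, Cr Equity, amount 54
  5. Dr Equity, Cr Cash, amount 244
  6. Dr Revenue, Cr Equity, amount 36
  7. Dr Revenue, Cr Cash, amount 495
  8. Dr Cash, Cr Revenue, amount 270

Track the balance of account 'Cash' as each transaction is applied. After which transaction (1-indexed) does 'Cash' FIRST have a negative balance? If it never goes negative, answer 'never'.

Answer: 2

Derivation:
After txn 1: Cash=249
After txn 2: Cash=-192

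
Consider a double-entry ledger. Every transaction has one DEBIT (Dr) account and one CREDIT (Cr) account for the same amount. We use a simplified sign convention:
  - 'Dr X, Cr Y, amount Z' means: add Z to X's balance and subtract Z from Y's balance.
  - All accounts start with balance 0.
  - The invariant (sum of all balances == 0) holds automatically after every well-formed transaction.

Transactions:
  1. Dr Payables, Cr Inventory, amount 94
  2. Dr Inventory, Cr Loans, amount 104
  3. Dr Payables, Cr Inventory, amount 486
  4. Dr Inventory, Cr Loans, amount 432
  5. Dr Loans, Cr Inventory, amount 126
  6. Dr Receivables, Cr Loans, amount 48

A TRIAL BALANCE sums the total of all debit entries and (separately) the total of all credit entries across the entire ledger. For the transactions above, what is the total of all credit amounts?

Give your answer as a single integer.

Txn 1: credit+=94
Txn 2: credit+=104
Txn 3: credit+=486
Txn 4: credit+=432
Txn 5: credit+=126
Txn 6: credit+=48
Total credits = 1290

Answer: 1290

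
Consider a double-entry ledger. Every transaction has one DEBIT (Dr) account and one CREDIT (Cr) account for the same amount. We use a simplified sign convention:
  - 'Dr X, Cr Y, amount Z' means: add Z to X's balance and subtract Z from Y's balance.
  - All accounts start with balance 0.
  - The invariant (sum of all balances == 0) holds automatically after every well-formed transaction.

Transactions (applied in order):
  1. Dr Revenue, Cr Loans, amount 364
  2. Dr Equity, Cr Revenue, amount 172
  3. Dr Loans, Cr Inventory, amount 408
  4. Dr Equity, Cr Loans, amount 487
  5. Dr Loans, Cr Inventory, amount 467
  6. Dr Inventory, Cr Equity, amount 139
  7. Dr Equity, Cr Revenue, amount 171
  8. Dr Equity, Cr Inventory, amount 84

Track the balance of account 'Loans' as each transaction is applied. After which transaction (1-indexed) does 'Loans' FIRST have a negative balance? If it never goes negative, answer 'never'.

Answer: 1

Derivation:
After txn 1: Loans=-364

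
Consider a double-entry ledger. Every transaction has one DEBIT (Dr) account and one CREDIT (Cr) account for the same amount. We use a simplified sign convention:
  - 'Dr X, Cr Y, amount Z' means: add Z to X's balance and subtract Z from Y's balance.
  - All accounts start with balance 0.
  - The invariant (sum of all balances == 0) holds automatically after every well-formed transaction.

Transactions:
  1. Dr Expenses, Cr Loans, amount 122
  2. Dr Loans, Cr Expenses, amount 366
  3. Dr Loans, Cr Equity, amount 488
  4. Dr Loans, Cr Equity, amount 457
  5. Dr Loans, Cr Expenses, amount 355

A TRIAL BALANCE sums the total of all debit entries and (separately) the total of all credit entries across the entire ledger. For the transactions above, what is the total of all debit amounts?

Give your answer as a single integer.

Txn 1: debit+=122
Txn 2: debit+=366
Txn 3: debit+=488
Txn 4: debit+=457
Txn 5: debit+=355
Total debits = 1788

Answer: 1788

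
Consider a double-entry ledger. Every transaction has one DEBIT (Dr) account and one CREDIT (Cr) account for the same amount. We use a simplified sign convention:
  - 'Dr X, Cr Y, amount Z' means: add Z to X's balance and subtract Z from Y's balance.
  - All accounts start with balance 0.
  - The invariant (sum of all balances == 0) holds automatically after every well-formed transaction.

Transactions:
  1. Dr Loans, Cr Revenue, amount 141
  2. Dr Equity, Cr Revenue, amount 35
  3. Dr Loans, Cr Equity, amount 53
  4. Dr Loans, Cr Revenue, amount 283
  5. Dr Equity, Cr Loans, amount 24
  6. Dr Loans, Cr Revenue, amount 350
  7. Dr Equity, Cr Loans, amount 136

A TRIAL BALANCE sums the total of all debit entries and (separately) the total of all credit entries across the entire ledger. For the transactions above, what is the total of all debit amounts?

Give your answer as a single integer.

Answer: 1022

Derivation:
Txn 1: debit+=141
Txn 2: debit+=35
Txn 3: debit+=53
Txn 4: debit+=283
Txn 5: debit+=24
Txn 6: debit+=350
Txn 7: debit+=136
Total debits = 1022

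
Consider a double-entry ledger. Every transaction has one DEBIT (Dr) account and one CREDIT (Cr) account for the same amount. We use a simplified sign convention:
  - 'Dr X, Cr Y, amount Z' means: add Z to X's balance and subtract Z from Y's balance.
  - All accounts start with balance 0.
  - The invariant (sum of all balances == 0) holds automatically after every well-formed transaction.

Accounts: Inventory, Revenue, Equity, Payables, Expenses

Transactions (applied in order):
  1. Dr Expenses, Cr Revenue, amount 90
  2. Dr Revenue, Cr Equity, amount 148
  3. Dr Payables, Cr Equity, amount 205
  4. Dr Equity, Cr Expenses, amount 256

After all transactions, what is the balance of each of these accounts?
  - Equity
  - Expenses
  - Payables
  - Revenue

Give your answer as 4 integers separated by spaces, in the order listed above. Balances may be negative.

After txn 1 (Dr Expenses, Cr Revenue, amount 90): Expenses=90 Revenue=-90
After txn 2 (Dr Revenue, Cr Equity, amount 148): Equity=-148 Expenses=90 Revenue=58
After txn 3 (Dr Payables, Cr Equity, amount 205): Equity=-353 Expenses=90 Payables=205 Revenue=58
After txn 4 (Dr Equity, Cr Expenses, amount 256): Equity=-97 Expenses=-166 Payables=205 Revenue=58

Answer: -97 -166 205 58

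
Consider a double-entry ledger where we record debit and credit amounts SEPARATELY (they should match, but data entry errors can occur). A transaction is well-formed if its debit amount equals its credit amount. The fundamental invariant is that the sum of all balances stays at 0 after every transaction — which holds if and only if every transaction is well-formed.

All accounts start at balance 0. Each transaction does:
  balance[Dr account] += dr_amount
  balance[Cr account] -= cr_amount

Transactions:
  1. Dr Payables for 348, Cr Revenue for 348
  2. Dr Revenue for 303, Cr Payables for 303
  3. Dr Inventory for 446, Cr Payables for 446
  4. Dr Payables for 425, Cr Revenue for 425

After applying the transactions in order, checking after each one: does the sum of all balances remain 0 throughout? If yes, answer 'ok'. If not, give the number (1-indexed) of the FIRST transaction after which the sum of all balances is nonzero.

After txn 1: dr=348 cr=348 sum_balances=0
After txn 2: dr=303 cr=303 sum_balances=0
After txn 3: dr=446 cr=446 sum_balances=0
After txn 4: dr=425 cr=425 sum_balances=0

Answer: ok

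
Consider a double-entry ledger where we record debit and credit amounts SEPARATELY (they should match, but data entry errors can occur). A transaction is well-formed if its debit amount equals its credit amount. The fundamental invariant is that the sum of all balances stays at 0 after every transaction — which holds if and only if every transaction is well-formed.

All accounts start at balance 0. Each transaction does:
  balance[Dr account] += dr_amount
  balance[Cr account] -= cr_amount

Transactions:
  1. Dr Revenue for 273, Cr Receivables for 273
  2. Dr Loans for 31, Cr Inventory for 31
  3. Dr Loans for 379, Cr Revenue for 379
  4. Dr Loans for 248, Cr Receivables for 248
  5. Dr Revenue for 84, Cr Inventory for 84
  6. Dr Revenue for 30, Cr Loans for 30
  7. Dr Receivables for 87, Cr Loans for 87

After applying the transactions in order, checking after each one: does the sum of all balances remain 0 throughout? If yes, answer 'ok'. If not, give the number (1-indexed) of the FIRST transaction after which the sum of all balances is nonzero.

After txn 1: dr=273 cr=273 sum_balances=0
After txn 2: dr=31 cr=31 sum_balances=0
After txn 3: dr=379 cr=379 sum_balances=0
After txn 4: dr=248 cr=248 sum_balances=0
After txn 5: dr=84 cr=84 sum_balances=0
After txn 6: dr=30 cr=30 sum_balances=0
After txn 7: dr=87 cr=87 sum_balances=0

Answer: ok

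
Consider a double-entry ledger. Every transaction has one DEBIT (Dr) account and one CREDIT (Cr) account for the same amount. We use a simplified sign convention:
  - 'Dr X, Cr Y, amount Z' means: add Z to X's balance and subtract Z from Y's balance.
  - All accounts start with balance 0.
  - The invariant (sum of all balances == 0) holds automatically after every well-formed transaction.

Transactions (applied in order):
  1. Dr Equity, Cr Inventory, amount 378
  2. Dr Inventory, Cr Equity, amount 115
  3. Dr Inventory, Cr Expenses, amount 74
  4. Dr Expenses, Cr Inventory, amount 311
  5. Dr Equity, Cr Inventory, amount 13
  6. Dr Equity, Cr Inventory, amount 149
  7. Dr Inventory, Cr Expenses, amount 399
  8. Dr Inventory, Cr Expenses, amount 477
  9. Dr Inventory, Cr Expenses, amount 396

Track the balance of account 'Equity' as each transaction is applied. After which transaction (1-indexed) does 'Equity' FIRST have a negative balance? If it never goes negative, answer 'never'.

After txn 1: Equity=378
After txn 2: Equity=263
After txn 3: Equity=263
After txn 4: Equity=263
After txn 5: Equity=276
After txn 6: Equity=425
After txn 7: Equity=425
After txn 8: Equity=425
After txn 9: Equity=425

Answer: never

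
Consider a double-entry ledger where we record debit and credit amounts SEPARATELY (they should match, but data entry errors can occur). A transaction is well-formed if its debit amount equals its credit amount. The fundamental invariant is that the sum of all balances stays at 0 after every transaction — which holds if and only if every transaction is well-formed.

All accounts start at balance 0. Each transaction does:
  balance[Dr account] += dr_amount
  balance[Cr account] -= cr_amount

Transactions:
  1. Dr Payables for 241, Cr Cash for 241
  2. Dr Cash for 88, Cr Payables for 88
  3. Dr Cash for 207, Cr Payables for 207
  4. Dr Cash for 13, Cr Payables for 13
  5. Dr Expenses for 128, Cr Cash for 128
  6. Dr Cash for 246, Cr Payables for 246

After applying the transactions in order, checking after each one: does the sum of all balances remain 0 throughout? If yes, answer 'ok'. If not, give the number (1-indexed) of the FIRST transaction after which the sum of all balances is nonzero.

After txn 1: dr=241 cr=241 sum_balances=0
After txn 2: dr=88 cr=88 sum_balances=0
After txn 3: dr=207 cr=207 sum_balances=0
After txn 4: dr=13 cr=13 sum_balances=0
After txn 5: dr=128 cr=128 sum_balances=0
After txn 6: dr=246 cr=246 sum_balances=0

Answer: ok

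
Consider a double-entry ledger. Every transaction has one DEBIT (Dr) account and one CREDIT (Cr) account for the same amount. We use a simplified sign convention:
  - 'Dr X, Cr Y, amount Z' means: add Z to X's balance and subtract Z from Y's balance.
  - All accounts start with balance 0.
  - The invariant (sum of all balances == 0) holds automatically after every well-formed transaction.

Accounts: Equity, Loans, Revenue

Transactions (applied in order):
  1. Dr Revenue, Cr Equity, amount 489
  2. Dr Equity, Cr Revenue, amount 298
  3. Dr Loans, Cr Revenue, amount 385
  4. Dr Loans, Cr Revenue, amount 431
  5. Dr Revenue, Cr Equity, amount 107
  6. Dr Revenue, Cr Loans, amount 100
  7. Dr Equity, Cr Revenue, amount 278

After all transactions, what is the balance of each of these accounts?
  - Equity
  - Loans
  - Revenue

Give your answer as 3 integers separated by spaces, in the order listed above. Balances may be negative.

After txn 1 (Dr Revenue, Cr Equity, amount 489): Equity=-489 Revenue=489
After txn 2 (Dr Equity, Cr Revenue, amount 298): Equity=-191 Revenue=191
After txn 3 (Dr Loans, Cr Revenue, amount 385): Equity=-191 Loans=385 Revenue=-194
After txn 4 (Dr Loans, Cr Revenue, amount 431): Equity=-191 Loans=816 Revenue=-625
After txn 5 (Dr Revenue, Cr Equity, amount 107): Equity=-298 Loans=816 Revenue=-518
After txn 6 (Dr Revenue, Cr Loans, amount 100): Equity=-298 Loans=716 Revenue=-418
After txn 7 (Dr Equity, Cr Revenue, amount 278): Equity=-20 Loans=716 Revenue=-696

Answer: -20 716 -696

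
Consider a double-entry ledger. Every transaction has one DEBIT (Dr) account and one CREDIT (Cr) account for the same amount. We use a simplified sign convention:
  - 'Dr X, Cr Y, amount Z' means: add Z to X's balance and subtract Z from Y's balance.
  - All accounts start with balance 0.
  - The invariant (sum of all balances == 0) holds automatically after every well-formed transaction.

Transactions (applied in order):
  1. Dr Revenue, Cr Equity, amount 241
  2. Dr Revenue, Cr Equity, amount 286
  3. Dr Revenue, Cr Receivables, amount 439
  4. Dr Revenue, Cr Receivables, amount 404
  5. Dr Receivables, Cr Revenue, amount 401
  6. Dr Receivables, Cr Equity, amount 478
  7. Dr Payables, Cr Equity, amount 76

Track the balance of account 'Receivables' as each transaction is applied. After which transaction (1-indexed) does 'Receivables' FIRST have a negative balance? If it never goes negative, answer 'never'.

Answer: 3

Derivation:
After txn 1: Receivables=0
After txn 2: Receivables=0
After txn 3: Receivables=-439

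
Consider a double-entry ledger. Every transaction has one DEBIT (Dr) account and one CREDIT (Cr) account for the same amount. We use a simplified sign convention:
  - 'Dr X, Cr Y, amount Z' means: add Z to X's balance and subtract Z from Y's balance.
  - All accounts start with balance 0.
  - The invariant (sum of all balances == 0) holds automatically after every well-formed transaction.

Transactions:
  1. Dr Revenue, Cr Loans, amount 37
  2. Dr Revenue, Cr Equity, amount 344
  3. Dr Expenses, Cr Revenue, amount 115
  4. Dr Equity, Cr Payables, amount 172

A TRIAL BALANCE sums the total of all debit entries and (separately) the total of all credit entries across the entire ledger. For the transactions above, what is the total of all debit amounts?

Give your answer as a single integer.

Answer: 668

Derivation:
Txn 1: debit+=37
Txn 2: debit+=344
Txn 3: debit+=115
Txn 4: debit+=172
Total debits = 668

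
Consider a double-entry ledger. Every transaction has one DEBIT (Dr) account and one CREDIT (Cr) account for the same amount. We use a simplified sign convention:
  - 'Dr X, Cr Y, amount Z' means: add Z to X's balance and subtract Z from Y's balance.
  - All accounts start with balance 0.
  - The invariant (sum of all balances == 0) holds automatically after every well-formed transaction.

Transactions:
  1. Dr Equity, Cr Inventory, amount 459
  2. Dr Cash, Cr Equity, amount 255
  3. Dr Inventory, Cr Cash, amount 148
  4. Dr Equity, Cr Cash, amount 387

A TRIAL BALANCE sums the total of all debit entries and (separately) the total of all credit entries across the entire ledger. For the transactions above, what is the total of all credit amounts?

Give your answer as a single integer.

Txn 1: credit+=459
Txn 2: credit+=255
Txn 3: credit+=148
Txn 4: credit+=387
Total credits = 1249

Answer: 1249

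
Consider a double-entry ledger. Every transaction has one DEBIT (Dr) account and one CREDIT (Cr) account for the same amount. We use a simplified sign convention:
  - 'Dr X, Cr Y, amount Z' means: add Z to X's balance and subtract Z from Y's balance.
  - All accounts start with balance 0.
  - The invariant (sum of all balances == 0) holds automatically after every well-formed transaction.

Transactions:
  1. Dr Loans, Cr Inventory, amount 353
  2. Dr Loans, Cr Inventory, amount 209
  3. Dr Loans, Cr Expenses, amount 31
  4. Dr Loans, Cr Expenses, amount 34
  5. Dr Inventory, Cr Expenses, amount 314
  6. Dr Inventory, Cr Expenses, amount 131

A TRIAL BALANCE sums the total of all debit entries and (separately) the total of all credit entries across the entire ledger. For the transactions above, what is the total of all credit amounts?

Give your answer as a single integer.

Answer: 1072

Derivation:
Txn 1: credit+=353
Txn 2: credit+=209
Txn 3: credit+=31
Txn 4: credit+=34
Txn 5: credit+=314
Txn 6: credit+=131
Total credits = 1072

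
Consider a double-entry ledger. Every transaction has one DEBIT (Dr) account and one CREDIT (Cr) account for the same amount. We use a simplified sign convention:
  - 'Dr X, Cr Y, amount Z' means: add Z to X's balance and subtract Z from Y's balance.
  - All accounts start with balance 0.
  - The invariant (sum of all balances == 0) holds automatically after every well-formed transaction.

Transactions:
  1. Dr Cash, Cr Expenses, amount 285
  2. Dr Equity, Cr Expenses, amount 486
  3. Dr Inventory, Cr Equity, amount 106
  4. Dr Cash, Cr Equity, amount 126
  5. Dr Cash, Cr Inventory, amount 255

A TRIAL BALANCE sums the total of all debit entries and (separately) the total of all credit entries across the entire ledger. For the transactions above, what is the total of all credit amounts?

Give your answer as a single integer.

Answer: 1258

Derivation:
Txn 1: credit+=285
Txn 2: credit+=486
Txn 3: credit+=106
Txn 4: credit+=126
Txn 5: credit+=255
Total credits = 1258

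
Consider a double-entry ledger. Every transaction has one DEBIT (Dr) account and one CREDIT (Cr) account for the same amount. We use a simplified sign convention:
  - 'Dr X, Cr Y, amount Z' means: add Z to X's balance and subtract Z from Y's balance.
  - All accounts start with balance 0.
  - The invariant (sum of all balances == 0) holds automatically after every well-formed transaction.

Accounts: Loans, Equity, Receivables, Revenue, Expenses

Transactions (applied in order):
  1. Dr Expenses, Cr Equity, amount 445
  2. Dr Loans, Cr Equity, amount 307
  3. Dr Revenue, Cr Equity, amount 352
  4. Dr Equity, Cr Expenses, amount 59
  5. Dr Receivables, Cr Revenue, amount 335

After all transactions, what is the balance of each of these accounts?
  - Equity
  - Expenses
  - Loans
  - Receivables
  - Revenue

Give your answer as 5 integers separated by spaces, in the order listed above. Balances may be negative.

Answer: -1045 386 307 335 17

Derivation:
After txn 1 (Dr Expenses, Cr Equity, amount 445): Equity=-445 Expenses=445
After txn 2 (Dr Loans, Cr Equity, amount 307): Equity=-752 Expenses=445 Loans=307
After txn 3 (Dr Revenue, Cr Equity, amount 352): Equity=-1104 Expenses=445 Loans=307 Revenue=352
After txn 4 (Dr Equity, Cr Expenses, amount 59): Equity=-1045 Expenses=386 Loans=307 Revenue=352
After txn 5 (Dr Receivables, Cr Revenue, amount 335): Equity=-1045 Expenses=386 Loans=307 Receivables=335 Revenue=17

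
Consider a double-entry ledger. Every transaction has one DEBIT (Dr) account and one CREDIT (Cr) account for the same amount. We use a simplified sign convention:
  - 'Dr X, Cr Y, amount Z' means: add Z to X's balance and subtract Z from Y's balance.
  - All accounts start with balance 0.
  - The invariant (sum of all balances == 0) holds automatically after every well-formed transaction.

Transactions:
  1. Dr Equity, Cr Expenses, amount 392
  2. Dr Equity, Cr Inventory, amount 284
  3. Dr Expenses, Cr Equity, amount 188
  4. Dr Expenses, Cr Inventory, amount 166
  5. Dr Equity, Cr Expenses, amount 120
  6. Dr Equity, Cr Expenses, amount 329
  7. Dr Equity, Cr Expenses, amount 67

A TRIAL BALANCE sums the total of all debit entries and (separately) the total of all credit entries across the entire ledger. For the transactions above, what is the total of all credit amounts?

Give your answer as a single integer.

Answer: 1546

Derivation:
Txn 1: credit+=392
Txn 2: credit+=284
Txn 3: credit+=188
Txn 4: credit+=166
Txn 5: credit+=120
Txn 6: credit+=329
Txn 7: credit+=67
Total credits = 1546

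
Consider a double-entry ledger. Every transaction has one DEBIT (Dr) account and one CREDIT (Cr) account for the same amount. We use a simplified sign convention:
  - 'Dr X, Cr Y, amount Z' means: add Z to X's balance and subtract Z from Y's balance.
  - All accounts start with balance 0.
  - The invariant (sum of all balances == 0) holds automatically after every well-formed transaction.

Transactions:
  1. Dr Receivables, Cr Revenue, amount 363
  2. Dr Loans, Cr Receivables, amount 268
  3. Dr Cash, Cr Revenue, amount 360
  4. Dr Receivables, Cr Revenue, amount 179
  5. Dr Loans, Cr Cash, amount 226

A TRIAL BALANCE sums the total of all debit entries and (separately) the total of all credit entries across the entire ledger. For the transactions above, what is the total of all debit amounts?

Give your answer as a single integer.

Txn 1: debit+=363
Txn 2: debit+=268
Txn 3: debit+=360
Txn 4: debit+=179
Txn 5: debit+=226
Total debits = 1396

Answer: 1396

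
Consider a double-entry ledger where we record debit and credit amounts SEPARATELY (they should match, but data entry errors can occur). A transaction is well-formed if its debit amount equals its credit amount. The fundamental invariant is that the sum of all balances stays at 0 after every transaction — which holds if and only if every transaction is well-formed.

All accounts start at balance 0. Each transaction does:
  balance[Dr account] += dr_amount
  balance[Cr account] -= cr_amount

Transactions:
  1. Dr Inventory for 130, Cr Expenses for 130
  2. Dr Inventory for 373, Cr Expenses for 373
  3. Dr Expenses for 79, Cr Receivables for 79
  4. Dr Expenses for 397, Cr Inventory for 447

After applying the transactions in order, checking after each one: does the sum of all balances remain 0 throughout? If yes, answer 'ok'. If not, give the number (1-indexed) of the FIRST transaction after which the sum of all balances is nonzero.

After txn 1: dr=130 cr=130 sum_balances=0
After txn 2: dr=373 cr=373 sum_balances=0
After txn 3: dr=79 cr=79 sum_balances=0
After txn 4: dr=397 cr=447 sum_balances=-50

Answer: 4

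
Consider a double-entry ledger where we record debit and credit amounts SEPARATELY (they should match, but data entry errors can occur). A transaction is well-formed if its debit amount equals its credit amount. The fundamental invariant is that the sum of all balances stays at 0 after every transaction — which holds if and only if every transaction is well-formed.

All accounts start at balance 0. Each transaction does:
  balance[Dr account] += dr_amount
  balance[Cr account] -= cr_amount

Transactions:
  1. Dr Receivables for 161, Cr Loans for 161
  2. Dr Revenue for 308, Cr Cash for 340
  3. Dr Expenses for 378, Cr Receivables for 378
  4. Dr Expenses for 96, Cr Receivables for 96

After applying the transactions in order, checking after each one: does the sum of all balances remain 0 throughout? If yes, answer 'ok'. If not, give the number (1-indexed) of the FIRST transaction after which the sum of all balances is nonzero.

After txn 1: dr=161 cr=161 sum_balances=0
After txn 2: dr=308 cr=340 sum_balances=-32
After txn 3: dr=378 cr=378 sum_balances=-32
After txn 4: dr=96 cr=96 sum_balances=-32

Answer: 2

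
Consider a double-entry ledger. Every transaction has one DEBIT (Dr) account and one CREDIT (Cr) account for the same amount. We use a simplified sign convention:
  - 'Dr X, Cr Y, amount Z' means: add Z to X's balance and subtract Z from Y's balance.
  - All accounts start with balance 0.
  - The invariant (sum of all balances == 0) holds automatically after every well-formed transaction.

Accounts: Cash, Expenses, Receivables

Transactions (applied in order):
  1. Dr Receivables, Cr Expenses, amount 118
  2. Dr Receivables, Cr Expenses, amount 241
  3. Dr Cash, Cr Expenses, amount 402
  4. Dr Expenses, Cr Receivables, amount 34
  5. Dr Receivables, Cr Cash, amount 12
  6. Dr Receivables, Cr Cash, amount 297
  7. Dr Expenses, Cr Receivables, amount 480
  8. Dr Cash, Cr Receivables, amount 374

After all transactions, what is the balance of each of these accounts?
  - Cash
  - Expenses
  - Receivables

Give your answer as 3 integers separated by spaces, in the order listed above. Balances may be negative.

Answer: 467 -247 -220

Derivation:
After txn 1 (Dr Receivables, Cr Expenses, amount 118): Expenses=-118 Receivables=118
After txn 2 (Dr Receivables, Cr Expenses, amount 241): Expenses=-359 Receivables=359
After txn 3 (Dr Cash, Cr Expenses, amount 402): Cash=402 Expenses=-761 Receivables=359
After txn 4 (Dr Expenses, Cr Receivables, amount 34): Cash=402 Expenses=-727 Receivables=325
After txn 5 (Dr Receivables, Cr Cash, amount 12): Cash=390 Expenses=-727 Receivables=337
After txn 6 (Dr Receivables, Cr Cash, amount 297): Cash=93 Expenses=-727 Receivables=634
After txn 7 (Dr Expenses, Cr Receivables, amount 480): Cash=93 Expenses=-247 Receivables=154
After txn 8 (Dr Cash, Cr Receivables, amount 374): Cash=467 Expenses=-247 Receivables=-220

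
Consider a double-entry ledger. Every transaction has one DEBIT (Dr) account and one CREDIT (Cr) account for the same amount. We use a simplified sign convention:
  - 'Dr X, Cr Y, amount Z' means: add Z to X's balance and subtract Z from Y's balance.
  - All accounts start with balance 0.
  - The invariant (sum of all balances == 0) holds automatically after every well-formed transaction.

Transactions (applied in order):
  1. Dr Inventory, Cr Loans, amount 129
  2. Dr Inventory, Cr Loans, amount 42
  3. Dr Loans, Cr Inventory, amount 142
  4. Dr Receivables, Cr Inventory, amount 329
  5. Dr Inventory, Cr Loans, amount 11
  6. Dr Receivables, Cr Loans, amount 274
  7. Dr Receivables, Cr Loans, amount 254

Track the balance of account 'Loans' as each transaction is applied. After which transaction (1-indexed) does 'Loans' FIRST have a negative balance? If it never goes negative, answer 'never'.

After txn 1: Loans=-129

Answer: 1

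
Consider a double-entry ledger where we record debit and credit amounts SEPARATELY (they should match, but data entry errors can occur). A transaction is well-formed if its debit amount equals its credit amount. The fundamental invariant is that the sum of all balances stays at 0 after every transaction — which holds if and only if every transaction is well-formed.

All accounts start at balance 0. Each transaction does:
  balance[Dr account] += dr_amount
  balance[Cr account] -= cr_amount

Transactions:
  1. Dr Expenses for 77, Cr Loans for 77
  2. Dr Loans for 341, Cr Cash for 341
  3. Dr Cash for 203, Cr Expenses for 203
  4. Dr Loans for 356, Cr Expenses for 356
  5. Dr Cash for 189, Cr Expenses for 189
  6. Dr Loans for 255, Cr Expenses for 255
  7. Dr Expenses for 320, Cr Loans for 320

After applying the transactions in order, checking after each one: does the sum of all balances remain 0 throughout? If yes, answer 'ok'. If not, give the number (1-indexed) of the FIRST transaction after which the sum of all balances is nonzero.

After txn 1: dr=77 cr=77 sum_balances=0
After txn 2: dr=341 cr=341 sum_balances=0
After txn 3: dr=203 cr=203 sum_balances=0
After txn 4: dr=356 cr=356 sum_balances=0
After txn 5: dr=189 cr=189 sum_balances=0
After txn 6: dr=255 cr=255 sum_balances=0
After txn 7: dr=320 cr=320 sum_balances=0

Answer: ok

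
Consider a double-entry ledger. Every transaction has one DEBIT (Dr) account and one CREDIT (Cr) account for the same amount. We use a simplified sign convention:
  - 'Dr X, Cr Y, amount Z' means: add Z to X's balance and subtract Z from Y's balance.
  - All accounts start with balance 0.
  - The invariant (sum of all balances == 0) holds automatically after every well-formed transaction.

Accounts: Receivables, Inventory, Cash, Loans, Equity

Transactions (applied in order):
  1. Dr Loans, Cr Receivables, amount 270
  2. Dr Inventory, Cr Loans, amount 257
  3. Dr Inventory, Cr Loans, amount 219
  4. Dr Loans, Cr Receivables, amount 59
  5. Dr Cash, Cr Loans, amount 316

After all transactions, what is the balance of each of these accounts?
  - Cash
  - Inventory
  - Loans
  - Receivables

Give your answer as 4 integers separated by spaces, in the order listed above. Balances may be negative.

Answer: 316 476 -463 -329

Derivation:
After txn 1 (Dr Loans, Cr Receivables, amount 270): Loans=270 Receivables=-270
After txn 2 (Dr Inventory, Cr Loans, amount 257): Inventory=257 Loans=13 Receivables=-270
After txn 3 (Dr Inventory, Cr Loans, amount 219): Inventory=476 Loans=-206 Receivables=-270
After txn 4 (Dr Loans, Cr Receivables, amount 59): Inventory=476 Loans=-147 Receivables=-329
After txn 5 (Dr Cash, Cr Loans, amount 316): Cash=316 Inventory=476 Loans=-463 Receivables=-329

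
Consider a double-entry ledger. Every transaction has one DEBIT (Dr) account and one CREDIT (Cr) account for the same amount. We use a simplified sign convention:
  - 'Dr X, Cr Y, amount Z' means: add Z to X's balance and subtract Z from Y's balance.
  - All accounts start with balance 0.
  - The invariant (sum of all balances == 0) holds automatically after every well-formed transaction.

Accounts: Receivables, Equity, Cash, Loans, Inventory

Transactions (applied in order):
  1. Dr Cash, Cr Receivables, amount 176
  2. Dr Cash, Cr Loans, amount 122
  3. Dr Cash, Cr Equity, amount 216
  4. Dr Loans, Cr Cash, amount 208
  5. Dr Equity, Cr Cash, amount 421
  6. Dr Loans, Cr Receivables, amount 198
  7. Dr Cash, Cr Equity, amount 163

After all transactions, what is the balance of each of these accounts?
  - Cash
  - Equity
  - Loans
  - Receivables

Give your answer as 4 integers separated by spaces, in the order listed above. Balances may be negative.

Answer: 48 42 284 -374

Derivation:
After txn 1 (Dr Cash, Cr Receivables, amount 176): Cash=176 Receivables=-176
After txn 2 (Dr Cash, Cr Loans, amount 122): Cash=298 Loans=-122 Receivables=-176
After txn 3 (Dr Cash, Cr Equity, amount 216): Cash=514 Equity=-216 Loans=-122 Receivables=-176
After txn 4 (Dr Loans, Cr Cash, amount 208): Cash=306 Equity=-216 Loans=86 Receivables=-176
After txn 5 (Dr Equity, Cr Cash, amount 421): Cash=-115 Equity=205 Loans=86 Receivables=-176
After txn 6 (Dr Loans, Cr Receivables, amount 198): Cash=-115 Equity=205 Loans=284 Receivables=-374
After txn 7 (Dr Cash, Cr Equity, amount 163): Cash=48 Equity=42 Loans=284 Receivables=-374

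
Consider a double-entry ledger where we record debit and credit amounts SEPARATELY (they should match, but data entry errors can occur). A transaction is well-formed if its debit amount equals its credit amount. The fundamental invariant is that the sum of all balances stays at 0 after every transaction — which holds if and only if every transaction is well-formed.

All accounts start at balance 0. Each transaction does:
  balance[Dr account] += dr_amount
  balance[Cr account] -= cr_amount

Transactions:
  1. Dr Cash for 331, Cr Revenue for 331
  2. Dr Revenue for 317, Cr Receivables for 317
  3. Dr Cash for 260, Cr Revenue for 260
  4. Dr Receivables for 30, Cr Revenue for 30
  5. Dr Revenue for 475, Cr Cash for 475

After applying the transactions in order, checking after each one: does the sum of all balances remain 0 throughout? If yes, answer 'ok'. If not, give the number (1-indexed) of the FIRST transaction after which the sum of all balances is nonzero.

After txn 1: dr=331 cr=331 sum_balances=0
After txn 2: dr=317 cr=317 sum_balances=0
After txn 3: dr=260 cr=260 sum_balances=0
After txn 4: dr=30 cr=30 sum_balances=0
After txn 5: dr=475 cr=475 sum_balances=0

Answer: ok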